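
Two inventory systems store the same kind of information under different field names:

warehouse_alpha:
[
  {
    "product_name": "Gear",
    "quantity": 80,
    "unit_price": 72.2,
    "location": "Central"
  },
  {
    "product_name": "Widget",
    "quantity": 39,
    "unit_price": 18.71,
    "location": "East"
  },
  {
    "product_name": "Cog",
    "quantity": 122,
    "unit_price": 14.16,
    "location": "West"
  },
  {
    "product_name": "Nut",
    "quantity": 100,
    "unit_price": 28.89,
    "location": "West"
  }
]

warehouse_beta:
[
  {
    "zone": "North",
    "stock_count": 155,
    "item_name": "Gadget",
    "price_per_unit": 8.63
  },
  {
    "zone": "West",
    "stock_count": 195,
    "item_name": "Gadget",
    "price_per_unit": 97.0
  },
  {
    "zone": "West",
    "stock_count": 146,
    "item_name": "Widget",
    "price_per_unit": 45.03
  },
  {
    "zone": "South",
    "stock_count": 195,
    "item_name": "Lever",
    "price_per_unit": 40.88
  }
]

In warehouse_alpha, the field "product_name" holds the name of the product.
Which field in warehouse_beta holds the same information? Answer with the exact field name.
item_name

In warehouse_alpha, "product_name" holds the name of the product.
The fields in warehouse_beta are: "zone", "stock_count", "item_name", "price_per_unit".
"item_name" is the match: the name refers to the same concept and its values are product-name strings (e.g. 'Gadget', 'Lever').
The other fields ("zone", "stock_count", "price_per_unit") hold different kinds of data.

So "product_name" in warehouse_alpha corresponds to "item_name" in warehouse_beta.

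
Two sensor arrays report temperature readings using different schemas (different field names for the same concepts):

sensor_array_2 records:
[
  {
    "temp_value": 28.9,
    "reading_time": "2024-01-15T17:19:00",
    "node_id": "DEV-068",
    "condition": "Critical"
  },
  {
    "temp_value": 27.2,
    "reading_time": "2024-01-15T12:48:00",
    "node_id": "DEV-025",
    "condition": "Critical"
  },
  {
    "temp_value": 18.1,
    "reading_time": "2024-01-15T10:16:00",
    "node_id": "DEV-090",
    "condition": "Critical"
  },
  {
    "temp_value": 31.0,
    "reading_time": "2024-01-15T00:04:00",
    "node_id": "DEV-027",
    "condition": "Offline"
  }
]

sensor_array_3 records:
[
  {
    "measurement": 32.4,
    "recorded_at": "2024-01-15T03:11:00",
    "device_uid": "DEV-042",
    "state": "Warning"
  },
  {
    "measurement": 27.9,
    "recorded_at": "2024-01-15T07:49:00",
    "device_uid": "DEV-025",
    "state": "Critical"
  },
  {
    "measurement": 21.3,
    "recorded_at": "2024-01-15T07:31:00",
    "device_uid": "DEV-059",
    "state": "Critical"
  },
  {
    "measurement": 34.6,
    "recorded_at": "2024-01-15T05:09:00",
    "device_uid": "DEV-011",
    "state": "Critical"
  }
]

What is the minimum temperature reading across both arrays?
18.1

Schema mapping: "temp_value" (sensor_array_2) = "measurement" (sensor_array_3) = temperature reading

Minimum in sensor_array_2: 18.1
Minimum in sensor_array_3: 21.3

Overall minimum: min(18.1, 21.3) = 18.1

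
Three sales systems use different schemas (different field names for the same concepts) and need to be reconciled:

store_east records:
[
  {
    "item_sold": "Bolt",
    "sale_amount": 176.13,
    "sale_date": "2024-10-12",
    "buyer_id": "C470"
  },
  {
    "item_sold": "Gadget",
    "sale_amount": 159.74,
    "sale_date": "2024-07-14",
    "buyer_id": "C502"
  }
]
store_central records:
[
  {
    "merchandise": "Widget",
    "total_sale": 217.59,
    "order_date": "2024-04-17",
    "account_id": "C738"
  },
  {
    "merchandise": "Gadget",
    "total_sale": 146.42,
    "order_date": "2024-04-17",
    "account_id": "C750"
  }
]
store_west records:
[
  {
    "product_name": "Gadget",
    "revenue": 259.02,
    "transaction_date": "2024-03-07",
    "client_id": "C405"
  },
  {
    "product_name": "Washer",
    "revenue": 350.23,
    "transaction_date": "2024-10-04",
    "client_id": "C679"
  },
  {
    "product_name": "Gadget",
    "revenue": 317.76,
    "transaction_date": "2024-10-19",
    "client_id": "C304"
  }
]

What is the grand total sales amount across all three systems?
1626.89

Schema reconciliation - all amount fields map to sale amount:

store_east (sale_amount): 335.87
store_central (total_sale): 364.01
store_west (revenue): 927.01

Grand total: 1626.89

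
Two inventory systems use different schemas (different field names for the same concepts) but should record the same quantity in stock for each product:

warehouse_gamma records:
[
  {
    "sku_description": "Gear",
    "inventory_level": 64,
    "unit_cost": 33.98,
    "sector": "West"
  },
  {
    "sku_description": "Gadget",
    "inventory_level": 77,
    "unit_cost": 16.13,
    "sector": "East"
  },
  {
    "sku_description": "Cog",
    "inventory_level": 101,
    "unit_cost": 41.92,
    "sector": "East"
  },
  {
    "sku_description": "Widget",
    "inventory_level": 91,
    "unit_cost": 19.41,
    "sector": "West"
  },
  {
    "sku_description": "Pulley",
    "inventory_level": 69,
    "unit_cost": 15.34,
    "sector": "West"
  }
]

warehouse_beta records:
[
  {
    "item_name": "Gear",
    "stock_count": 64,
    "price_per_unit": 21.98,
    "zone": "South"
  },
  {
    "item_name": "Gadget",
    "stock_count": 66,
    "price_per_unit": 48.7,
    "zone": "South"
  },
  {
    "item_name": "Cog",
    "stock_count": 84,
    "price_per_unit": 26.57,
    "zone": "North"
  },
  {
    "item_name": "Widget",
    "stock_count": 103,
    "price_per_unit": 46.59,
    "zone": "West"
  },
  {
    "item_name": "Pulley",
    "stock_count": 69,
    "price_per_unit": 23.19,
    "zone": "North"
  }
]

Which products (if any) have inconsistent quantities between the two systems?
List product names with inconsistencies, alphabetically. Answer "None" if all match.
Cog, Gadget, Widget

Schema mappings:
- "sku_description" (warehouse_gamma) = "item_name" (warehouse_beta) = product name
- "inventory_level" (warehouse_gamma) = "stock_count" (warehouse_beta) = quantity

Comparison:
  Gear: 64 vs 64 - MATCH
  Gadget: 77 vs 66 - MISMATCH
  Cog: 101 vs 84 - MISMATCH
  Widget: 91 vs 103 - MISMATCH
  Pulley: 69 vs 69 - MATCH

Products with inconsistencies: Cog, Gadget, Widget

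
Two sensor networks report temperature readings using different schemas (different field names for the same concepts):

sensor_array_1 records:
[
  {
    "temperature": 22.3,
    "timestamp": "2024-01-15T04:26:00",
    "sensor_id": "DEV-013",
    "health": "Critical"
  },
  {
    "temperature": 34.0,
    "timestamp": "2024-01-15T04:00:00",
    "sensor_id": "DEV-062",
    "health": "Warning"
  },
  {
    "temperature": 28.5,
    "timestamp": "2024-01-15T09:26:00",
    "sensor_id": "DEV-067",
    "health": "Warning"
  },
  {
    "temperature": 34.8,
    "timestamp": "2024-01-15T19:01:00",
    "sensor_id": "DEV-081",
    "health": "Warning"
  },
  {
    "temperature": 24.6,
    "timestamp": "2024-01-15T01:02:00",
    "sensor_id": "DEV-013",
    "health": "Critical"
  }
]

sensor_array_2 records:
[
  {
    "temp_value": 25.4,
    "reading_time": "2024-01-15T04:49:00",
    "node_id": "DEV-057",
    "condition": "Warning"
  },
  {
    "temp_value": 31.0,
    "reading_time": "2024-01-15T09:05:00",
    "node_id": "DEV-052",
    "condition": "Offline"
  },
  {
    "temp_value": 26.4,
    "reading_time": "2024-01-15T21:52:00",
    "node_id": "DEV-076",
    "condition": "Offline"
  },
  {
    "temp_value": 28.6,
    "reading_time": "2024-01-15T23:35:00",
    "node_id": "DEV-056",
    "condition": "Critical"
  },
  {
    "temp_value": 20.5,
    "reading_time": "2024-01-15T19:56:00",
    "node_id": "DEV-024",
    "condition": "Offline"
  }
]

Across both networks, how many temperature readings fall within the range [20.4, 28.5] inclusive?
6

Schema mapping: "temperature" (sensor_array_1) = "temp_value" (sensor_array_2) = temperature

Readings in [20.4, 28.5] from sensor_array_1: 3
Readings in [20.4, 28.5] from sensor_array_2: 3

Total count: 3 + 3 = 6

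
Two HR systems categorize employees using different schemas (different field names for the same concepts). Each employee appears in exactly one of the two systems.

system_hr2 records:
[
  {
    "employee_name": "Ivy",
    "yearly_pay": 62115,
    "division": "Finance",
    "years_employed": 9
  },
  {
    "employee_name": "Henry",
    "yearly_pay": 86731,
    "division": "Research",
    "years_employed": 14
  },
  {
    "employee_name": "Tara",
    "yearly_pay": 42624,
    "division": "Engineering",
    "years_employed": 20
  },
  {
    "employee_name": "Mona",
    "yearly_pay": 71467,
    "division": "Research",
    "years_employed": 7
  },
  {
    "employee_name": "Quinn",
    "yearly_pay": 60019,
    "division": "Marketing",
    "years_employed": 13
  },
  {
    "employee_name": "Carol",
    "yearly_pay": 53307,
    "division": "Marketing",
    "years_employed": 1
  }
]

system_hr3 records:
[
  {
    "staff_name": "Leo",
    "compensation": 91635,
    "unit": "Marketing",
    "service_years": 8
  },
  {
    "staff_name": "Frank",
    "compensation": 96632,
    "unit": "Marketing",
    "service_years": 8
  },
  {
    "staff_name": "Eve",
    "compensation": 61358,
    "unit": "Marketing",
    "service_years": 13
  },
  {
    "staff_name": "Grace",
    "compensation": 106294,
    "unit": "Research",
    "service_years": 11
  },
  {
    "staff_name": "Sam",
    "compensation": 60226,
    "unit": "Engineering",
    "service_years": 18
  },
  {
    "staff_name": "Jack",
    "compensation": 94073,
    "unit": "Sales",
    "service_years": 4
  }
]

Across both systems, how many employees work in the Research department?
3

Schema mapping: "division" (system_hr2) = "unit" (system_hr3) = department

Research employees in system_hr2: 2
Research employees in system_hr3: 1

Total in Research: 2 + 1 = 3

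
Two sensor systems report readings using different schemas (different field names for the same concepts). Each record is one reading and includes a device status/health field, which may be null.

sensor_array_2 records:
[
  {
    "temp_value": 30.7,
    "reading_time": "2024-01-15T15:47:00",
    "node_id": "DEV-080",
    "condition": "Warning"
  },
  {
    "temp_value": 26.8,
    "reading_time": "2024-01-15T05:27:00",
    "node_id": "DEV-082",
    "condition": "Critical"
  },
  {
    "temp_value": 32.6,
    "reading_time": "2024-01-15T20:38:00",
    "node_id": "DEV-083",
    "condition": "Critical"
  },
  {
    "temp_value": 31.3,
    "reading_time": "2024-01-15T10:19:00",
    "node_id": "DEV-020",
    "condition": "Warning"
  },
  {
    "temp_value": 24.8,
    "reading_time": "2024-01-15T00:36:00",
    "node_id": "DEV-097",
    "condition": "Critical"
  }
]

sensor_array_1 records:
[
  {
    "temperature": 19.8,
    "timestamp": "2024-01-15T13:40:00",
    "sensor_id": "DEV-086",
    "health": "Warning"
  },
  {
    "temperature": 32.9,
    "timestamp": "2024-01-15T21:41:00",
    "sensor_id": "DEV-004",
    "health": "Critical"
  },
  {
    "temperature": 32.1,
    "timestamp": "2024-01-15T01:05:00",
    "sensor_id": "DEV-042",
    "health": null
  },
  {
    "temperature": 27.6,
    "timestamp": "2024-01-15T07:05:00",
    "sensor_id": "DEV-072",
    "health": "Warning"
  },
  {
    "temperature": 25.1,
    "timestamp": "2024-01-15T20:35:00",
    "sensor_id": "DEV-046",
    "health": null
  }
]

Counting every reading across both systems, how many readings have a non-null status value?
8

Schema mapping: "condition" (sensor_array_2) = "health" (sensor_array_1) = status

Non-null in sensor_array_2: 5
Non-null in sensor_array_1: 3

Total non-null: 5 + 3 = 8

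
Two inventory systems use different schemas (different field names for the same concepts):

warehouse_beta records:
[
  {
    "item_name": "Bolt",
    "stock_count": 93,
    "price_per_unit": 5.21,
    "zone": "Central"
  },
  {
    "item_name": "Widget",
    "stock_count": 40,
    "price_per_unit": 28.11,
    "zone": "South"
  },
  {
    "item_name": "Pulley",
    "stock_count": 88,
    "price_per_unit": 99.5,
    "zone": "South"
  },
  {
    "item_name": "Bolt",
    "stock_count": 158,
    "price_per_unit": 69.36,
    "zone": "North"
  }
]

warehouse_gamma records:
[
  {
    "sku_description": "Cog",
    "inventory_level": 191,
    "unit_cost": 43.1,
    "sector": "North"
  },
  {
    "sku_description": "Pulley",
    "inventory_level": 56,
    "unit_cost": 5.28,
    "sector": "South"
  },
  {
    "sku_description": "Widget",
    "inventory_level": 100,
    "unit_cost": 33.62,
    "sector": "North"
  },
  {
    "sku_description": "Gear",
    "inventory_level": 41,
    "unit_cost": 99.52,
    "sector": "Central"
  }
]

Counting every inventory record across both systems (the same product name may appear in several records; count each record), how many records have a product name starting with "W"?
2

Schema mapping: "item_name" (warehouse_beta) = "sku_description" (warehouse_gamma) = product name

Records with product name starting with "W" in warehouse_beta: 1
Records with product name starting with "W" in warehouse_gamma: 1

Total: 1 + 1 = 2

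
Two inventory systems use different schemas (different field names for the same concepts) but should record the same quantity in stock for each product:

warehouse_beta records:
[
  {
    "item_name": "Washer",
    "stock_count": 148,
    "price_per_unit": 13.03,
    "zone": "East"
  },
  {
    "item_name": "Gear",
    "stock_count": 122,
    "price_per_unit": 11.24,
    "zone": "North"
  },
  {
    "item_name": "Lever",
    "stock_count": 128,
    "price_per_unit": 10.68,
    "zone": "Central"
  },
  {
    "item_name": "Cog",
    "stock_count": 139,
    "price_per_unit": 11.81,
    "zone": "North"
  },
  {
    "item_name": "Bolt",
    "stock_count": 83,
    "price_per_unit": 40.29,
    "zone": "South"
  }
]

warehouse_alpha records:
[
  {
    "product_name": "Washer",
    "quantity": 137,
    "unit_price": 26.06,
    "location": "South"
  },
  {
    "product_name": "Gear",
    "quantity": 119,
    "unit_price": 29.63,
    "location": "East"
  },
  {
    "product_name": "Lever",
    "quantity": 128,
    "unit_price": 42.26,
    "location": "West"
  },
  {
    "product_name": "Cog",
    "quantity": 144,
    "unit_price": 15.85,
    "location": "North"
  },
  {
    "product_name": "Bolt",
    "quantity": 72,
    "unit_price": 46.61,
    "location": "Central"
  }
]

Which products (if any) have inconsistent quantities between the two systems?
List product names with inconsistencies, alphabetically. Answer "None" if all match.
Bolt, Cog, Gear, Washer

Schema mappings:
- "item_name" (warehouse_beta) = "product_name" (warehouse_alpha) = product name
- "stock_count" (warehouse_beta) = "quantity" (warehouse_alpha) = quantity

Comparison:
  Washer: 148 vs 137 - MISMATCH
  Gear: 122 vs 119 - MISMATCH
  Lever: 128 vs 128 - MATCH
  Cog: 139 vs 144 - MISMATCH
  Bolt: 83 vs 72 - MISMATCH

Products with inconsistencies: Bolt, Cog, Gear, Washer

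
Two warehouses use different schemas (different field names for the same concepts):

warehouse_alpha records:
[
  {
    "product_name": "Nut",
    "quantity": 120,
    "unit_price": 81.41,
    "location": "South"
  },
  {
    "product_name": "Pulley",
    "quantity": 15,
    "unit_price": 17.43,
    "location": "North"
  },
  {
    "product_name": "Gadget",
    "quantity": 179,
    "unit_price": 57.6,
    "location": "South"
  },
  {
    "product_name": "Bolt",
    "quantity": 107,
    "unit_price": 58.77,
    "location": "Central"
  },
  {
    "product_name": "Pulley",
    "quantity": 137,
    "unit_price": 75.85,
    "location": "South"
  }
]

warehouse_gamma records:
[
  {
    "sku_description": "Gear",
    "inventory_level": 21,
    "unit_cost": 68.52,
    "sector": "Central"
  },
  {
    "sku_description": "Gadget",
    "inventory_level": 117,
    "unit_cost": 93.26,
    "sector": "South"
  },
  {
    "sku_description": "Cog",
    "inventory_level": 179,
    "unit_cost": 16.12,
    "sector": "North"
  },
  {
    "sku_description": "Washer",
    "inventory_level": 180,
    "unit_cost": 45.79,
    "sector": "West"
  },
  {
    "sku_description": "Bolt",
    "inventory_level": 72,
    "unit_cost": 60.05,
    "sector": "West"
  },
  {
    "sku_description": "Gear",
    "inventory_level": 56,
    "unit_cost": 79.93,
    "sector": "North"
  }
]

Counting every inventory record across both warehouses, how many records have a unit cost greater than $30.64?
9

Schema mapping: "unit_price" (warehouse_alpha) = "unit_cost" (warehouse_gamma) = unit cost

Records > $30.64 in warehouse_alpha: 4
Records > $30.64 in warehouse_gamma: 5

Total count: 4 + 5 = 9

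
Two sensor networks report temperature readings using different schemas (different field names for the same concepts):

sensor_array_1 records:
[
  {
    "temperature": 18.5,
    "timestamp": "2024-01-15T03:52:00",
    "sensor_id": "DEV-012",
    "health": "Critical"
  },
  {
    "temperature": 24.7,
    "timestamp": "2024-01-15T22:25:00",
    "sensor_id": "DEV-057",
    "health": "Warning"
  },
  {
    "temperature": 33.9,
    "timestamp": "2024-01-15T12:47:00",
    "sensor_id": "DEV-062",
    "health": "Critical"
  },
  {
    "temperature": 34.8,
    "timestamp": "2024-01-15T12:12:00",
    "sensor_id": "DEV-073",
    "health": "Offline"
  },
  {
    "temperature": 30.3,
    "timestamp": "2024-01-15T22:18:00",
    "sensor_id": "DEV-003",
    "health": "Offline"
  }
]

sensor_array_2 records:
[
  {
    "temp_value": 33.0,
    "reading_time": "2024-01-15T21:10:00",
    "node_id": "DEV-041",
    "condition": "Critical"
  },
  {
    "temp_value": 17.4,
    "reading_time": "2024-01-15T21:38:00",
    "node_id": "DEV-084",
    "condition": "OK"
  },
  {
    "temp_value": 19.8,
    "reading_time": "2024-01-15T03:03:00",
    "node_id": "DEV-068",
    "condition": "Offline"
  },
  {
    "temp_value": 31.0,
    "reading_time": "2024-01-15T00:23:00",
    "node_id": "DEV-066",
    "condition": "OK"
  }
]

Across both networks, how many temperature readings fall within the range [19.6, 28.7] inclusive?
2

Schema mapping: "temperature" (sensor_array_1) = "temp_value" (sensor_array_2) = temperature

Readings in [19.6, 28.7] from sensor_array_1: 1
Readings in [19.6, 28.7] from sensor_array_2: 1

Total count: 1 + 1 = 2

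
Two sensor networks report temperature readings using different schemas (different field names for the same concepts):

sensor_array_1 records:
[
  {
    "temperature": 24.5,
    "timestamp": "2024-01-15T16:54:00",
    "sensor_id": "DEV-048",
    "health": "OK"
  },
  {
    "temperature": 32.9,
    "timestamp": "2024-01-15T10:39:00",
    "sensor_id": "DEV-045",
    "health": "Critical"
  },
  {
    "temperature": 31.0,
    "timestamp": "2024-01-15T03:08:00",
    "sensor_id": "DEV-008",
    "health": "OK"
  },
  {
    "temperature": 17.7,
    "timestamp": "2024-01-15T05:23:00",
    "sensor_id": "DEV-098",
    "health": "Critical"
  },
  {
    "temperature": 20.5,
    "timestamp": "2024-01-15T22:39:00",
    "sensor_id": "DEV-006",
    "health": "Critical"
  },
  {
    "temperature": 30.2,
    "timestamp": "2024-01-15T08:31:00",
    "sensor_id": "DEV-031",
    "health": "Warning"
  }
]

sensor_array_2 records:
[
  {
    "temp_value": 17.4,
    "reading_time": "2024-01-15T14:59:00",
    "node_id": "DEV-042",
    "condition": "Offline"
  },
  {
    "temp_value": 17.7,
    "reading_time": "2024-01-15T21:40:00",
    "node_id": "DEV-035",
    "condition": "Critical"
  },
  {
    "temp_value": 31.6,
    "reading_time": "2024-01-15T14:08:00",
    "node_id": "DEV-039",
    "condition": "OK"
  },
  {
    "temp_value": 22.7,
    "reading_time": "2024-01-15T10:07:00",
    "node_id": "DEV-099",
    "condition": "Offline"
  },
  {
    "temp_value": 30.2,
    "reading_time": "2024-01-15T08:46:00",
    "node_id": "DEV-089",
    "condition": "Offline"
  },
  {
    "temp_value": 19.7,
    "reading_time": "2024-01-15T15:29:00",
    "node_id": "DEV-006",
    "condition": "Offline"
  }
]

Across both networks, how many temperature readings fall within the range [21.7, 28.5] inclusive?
2

Schema mapping: "temperature" (sensor_array_1) = "temp_value" (sensor_array_2) = temperature

Readings in [21.7, 28.5] from sensor_array_1: 1
Readings in [21.7, 28.5] from sensor_array_2: 1

Total count: 1 + 1 = 2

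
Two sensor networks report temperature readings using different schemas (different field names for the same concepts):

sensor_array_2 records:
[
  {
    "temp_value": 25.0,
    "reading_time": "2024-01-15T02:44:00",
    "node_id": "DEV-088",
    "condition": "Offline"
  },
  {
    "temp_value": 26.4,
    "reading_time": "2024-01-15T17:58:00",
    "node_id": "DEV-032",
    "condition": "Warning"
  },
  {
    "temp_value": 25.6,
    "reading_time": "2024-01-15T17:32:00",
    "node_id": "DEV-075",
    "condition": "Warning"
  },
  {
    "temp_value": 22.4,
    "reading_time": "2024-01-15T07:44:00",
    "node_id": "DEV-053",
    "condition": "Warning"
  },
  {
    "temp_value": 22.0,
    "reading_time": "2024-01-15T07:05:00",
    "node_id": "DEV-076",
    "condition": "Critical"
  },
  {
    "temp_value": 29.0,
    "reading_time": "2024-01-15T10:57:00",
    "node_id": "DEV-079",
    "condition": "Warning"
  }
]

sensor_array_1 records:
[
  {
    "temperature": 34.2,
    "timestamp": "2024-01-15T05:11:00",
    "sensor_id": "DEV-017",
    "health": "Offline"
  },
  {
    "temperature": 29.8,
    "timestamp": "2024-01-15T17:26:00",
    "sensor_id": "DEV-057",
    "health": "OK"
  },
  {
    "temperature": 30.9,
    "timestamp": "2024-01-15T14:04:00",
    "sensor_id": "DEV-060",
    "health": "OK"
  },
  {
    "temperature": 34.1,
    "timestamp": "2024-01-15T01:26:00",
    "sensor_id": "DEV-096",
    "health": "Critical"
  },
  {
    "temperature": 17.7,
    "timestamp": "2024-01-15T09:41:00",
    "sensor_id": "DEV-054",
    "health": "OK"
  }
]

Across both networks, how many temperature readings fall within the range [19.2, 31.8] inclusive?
8

Schema mapping: "temp_value" (sensor_array_2) = "temperature" (sensor_array_1) = temperature

Readings in [19.2, 31.8] from sensor_array_2: 6
Readings in [19.2, 31.8] from sensor_array_1: 2

Total count: 6 + 2 = 8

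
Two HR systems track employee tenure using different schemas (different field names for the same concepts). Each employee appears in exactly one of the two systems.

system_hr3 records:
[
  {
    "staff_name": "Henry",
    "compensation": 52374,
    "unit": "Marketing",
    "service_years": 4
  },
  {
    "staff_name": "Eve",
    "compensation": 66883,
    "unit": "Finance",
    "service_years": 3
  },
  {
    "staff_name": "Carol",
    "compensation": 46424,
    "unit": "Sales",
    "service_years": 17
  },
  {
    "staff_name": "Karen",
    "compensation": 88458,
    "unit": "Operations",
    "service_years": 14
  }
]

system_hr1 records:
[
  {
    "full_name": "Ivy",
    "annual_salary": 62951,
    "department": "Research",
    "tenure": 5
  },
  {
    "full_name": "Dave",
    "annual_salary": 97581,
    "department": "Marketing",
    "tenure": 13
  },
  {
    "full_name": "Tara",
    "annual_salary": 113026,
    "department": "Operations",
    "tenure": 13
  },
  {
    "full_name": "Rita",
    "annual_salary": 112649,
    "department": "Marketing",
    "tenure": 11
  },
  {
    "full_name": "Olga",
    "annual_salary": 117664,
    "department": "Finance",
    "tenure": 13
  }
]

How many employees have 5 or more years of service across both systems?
7

Reconcile schemas: "service_years" (system_hr3) = "tenure" (system_hr1) = years of service

From system_hr3: 2 employees with >= 5 years
From system_hr1: 5 employees with >= 5 years

Total: 2 + 5 = 7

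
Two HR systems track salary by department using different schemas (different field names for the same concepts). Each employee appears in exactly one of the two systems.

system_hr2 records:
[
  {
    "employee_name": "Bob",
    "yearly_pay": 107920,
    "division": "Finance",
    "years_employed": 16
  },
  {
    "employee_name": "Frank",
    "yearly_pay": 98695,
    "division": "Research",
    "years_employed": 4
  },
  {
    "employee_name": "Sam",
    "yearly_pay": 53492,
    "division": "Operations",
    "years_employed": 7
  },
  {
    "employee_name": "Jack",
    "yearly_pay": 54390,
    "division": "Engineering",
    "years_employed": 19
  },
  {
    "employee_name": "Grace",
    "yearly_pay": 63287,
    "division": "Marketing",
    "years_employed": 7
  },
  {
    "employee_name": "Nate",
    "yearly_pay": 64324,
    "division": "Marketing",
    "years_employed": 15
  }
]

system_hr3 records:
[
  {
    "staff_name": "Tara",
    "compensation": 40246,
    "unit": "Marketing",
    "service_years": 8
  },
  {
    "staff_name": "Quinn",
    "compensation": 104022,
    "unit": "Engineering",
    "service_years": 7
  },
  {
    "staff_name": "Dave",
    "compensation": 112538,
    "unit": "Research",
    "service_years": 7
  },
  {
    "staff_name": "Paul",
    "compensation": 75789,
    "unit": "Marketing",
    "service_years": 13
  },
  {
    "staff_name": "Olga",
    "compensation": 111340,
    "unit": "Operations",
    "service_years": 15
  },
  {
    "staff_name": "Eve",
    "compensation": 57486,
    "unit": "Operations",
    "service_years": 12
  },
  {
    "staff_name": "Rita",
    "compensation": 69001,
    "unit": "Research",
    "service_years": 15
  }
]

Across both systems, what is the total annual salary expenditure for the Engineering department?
158412

Schema mappings:
- "division" (system_hr2) = "unit" (system_hr3) = department
- "yearly_pay" (system_hr2) = "compensation" (system_hr3) = salary

Engineering salaries from system_hr2: 54390
Engineering salaries from system_hr3: 104022

Total: 54390 + 104022 = 158412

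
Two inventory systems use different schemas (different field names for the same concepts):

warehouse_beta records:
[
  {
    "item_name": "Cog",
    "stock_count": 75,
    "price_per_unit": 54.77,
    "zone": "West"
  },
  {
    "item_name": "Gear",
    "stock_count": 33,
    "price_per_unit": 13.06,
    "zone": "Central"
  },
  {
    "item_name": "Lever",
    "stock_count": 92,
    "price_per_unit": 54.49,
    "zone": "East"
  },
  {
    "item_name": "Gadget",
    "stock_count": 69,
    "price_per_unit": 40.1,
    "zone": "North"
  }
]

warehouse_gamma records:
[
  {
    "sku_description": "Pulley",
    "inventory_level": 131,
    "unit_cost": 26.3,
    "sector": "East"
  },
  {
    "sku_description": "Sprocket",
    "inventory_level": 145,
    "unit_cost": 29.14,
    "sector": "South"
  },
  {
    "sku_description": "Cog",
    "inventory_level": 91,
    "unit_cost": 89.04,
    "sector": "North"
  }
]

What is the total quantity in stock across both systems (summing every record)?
636

To reconcile these schemas, identify the field holding the quantity in stock in each system:
1. In warehouse_beta it is "stock_count"
2. In warehouse_gamma it is "inventory_level"

From warehouse_beta: 75 + 33 + 92 + 69 = 269
From warehouse_gamma: 131 + 145 + 91 = 367

Total: 269 + 367 = 636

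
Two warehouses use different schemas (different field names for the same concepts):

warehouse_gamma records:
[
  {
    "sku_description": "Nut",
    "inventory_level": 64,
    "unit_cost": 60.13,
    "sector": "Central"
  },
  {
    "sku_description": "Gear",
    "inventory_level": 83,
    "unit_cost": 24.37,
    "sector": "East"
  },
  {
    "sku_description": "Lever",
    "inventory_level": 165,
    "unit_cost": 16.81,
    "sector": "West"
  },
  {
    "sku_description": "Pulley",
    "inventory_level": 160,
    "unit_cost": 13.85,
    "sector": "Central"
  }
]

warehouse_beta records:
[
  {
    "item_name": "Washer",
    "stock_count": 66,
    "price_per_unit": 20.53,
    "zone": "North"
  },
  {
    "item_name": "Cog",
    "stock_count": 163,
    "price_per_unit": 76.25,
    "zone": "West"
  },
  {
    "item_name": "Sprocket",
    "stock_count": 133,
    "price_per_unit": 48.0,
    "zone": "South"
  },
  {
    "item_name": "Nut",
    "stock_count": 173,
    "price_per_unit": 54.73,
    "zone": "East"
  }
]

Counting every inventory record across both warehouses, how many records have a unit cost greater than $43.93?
4

Schema mapping: "unit_cost" (warehouse_gamma) = "price_per_unit" (warehouse_beta) = unit cost

Records > $43.93 in warehouse_gamma: 1
Records > $43.93 in warehouse_beta: 3

Total count: 1 + 3 = 4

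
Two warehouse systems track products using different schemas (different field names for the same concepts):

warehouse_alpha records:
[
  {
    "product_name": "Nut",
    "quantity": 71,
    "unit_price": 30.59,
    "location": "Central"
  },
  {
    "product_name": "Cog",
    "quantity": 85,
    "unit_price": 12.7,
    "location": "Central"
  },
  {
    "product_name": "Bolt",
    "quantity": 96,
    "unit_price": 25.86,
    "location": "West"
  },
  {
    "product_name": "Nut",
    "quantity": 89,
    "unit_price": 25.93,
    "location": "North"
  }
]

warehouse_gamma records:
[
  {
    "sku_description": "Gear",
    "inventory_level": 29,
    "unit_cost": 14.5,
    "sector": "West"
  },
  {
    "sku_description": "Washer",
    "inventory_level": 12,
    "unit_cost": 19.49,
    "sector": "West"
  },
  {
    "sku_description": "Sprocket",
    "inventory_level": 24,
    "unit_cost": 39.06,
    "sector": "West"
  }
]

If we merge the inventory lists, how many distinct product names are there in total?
6

Schema mapping: "product_name" (warehouse_alpha) = "sku_description" (warehouse_gamma) = product name

Products in warehouse_alpha: ['Bolt', 'Cog', 'Nut']
Products in warehouse_gamma: ['Gear', 'Sprocket', 'Washer']

Union (unique products): ['Bolt', 'Cog', 'Gear', 'Nut', 'Sprocket', 'Washer']
Count: 6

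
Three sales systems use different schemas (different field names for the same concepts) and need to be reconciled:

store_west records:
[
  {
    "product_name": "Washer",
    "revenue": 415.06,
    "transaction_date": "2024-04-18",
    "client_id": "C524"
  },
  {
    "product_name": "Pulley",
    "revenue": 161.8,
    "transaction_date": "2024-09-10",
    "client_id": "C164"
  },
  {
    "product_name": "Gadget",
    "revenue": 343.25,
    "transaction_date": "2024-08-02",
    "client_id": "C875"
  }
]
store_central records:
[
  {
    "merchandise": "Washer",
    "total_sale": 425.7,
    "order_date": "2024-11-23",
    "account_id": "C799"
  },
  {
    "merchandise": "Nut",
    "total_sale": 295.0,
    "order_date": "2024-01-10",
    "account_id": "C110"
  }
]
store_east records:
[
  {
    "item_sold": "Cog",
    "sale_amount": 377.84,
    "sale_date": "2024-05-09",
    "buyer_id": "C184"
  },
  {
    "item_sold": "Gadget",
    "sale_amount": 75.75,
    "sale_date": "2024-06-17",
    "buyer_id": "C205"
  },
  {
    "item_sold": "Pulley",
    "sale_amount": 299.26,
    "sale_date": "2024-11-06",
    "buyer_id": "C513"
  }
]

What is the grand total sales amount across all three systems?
2393.66

Schema reconciliation - all amount fields map to sale amount:

store_west (revenue): 920.11
store_central (total_sale): 720.7
store_east (sale_amount): 752.85

Grand total: 2393.66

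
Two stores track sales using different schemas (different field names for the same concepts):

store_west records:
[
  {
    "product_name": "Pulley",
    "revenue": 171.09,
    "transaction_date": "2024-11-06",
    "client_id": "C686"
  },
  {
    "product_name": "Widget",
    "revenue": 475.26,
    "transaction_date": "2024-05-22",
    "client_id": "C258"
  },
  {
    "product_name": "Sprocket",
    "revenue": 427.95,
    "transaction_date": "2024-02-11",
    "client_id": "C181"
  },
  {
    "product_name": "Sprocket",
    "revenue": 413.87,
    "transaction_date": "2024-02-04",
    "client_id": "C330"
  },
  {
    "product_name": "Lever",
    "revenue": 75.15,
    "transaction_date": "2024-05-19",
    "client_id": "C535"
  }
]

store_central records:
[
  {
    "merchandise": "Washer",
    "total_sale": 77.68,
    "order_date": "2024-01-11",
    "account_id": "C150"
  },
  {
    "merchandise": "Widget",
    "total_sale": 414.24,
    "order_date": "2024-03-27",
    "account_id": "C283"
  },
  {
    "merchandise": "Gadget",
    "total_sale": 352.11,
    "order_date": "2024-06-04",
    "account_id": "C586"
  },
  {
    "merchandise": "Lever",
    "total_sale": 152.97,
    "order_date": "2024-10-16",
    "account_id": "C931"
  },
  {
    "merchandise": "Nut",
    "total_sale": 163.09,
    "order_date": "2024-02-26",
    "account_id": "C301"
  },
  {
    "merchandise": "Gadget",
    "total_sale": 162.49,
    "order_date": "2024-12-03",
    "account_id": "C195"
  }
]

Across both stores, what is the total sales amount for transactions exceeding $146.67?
2733.07

Schema mapping: "revenue" (store_west) = "total_sale" (store_central) = sale amount

Sum of sales > $146.67 in store_west: 1488.17
Sum of sales > $146.67 in store_central: 1244.9

Total: 1488.17 + 1244.9 = 2733.07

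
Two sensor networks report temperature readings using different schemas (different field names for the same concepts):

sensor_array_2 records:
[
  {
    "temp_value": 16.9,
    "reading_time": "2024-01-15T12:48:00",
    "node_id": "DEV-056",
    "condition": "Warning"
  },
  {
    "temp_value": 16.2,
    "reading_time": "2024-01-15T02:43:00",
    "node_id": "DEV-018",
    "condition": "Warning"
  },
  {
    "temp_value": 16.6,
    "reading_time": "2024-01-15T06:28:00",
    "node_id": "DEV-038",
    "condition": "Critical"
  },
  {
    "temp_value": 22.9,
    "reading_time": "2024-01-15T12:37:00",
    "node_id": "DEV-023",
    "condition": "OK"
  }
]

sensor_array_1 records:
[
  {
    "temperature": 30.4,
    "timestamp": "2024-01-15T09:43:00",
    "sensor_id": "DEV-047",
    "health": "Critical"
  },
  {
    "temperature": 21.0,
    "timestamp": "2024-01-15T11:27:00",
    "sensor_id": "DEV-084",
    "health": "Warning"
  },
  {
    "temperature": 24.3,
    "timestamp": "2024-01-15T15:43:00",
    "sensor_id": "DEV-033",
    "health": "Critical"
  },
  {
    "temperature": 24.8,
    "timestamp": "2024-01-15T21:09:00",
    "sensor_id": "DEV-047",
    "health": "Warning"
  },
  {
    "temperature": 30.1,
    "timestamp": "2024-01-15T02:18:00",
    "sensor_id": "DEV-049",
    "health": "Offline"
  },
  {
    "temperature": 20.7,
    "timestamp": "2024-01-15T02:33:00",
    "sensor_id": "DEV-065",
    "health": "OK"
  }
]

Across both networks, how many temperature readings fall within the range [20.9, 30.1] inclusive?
5

Schema mapping: "temp_value" (sensor_array_2) = "temperature" (sensor_array_1) = temperature

Readings in [20.9, 30.1] from sensor_array_2: 1
Readings in [20.9, 30.1] from sensor_array_1: 4

Total count: 1 + 4 = 5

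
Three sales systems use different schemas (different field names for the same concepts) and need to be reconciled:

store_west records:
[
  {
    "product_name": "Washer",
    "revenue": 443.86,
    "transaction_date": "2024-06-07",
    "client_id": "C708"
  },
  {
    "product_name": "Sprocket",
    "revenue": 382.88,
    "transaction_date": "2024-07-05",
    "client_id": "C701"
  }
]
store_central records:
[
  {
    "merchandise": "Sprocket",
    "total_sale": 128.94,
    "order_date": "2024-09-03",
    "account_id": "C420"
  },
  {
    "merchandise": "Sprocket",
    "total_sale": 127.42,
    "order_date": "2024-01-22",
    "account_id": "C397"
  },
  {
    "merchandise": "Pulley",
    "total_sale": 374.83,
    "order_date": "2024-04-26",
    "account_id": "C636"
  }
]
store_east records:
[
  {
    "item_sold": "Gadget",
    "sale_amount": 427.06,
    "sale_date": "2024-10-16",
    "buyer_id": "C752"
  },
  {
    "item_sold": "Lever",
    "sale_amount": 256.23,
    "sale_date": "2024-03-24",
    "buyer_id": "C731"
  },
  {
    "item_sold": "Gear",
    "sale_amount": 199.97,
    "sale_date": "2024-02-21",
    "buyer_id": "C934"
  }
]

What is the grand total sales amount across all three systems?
2341.19

Schema reconciliation - all amount fields map to sale amount:

store_west (revenue): 826.74
store_central (total_sale): 631.19
store_east (sale_amount): 883.26

Grand total: 2341.19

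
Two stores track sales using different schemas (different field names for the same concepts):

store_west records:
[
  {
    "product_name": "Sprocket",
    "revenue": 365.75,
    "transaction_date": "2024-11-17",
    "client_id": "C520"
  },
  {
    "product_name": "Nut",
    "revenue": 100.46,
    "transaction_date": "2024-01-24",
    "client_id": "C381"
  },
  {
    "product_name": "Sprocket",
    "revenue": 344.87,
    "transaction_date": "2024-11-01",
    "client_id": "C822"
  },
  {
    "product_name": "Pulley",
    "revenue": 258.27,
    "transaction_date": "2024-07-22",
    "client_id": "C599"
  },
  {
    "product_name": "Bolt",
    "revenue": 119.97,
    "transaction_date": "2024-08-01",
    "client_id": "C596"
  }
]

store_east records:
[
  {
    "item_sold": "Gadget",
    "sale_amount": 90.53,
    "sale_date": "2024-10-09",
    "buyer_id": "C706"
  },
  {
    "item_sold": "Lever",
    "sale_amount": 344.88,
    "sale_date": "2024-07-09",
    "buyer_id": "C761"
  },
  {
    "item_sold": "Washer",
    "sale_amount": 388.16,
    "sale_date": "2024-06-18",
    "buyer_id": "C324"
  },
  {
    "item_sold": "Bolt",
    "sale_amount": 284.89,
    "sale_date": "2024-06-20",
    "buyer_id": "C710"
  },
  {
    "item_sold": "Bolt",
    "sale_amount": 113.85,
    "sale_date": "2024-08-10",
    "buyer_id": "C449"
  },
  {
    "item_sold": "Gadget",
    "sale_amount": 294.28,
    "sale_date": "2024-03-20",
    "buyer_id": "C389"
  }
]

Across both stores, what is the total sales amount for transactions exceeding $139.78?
2281.1

Schema mapping: "revenue" (store_west) = "sale_amount" (store_east) = sale amount

Sum of sales > $139.78 in store_west: 968.89
Sum of sales > $139.78 in store_east: 1312.21

Total: 968.89 + 1312.21 = 2281.1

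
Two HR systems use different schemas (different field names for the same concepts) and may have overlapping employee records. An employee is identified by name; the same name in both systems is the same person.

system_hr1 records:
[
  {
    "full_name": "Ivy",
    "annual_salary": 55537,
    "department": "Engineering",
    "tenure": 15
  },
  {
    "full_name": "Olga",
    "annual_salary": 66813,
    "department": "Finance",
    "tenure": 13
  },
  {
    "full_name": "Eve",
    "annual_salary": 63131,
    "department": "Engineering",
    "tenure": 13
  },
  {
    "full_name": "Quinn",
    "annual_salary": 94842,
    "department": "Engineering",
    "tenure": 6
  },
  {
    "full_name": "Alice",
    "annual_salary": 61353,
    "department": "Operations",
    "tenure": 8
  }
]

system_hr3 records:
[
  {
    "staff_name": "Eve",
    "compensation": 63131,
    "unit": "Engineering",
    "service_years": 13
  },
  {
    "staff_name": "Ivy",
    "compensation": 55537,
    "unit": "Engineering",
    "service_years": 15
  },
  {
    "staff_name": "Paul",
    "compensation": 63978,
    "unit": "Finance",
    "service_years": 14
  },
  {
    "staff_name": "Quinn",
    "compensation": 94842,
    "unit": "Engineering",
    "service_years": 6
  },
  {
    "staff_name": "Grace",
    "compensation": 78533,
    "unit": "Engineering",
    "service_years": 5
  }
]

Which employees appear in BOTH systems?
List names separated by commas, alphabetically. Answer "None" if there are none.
Eve, Ivy, Quinn

Schema mapping: "full_name" (system_hr1) = "staff_name" (system_hr3) = employee name

Names in system_hr1: ['Alice', 'Eve', 'Ivy', 'Olga', 'Quinn']
Names in system_hr3: ['Eve', 'Grace', 'Ivy', 'Paul', 'Quinn']

Intersection: ['Eve', 'Ivy', 'Quinn']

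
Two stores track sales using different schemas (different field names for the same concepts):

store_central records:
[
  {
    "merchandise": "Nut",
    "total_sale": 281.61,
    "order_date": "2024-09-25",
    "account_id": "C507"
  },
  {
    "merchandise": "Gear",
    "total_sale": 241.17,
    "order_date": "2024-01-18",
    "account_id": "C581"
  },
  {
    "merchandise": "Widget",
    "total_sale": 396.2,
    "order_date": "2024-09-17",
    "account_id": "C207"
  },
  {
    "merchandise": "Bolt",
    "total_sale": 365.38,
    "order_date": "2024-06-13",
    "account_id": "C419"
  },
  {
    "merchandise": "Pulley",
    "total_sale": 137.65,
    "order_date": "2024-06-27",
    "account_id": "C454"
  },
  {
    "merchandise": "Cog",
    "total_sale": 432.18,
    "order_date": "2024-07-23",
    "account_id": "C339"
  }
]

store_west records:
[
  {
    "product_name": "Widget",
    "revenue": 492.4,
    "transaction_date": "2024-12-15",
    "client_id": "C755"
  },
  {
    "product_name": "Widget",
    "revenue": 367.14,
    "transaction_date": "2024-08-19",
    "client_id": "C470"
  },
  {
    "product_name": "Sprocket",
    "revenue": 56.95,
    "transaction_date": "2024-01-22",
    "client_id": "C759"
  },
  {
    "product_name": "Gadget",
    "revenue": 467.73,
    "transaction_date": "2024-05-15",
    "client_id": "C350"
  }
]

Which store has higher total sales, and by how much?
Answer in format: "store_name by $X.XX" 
store_central by $469.97

Schema mapping: "total_sale" (store_central) = "revenue" (store_west) = sale amount

Total for store_central: 1854.19
Total for store_west: 1384.22

Difference: |1854.19 - 1384.22| = 469.97
store_central has higher sales by $469.97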